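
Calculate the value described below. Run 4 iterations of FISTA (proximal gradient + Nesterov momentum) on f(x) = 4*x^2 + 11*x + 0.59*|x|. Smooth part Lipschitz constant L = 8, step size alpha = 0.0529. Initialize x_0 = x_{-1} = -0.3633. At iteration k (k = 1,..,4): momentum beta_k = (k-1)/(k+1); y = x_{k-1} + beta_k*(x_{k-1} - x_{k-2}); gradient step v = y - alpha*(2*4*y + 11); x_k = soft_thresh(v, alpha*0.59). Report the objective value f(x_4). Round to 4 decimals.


FISTA on f(x) = 4*x^2 + 11*x + 0.59*|x|
L = 8, alpha = 0.0529
Iteration 1: beta = 0.0, y = -0.3633 + 0.0*(-0.3633 + 0.3633) = -0.3633
  grad(y) = 8.0936, v = y - alpha*grad = -0.7915
  prox(v) = soft_thresh(-0.7915, 0.0312) = -0.7602
Iteration 2: beta = 0.3333, y = -0.7602 + 0.3333*(-0.7602 + 0.3633) = -0.8926
  grad(y) = 3.8596, v = y - alpha*grad = -1.0967
  prox(v) = soft_thresh(-1.0967, 0.0312) = -1.0655
Iteration 3: beta = 0.5, y = -1.0655 + 0.5*(-1.0655 + 0.7602) = -1.2182
  grad(y) = 1.2548, v = y - alpha*grad = -1.2845
  prox(v) = soft_thresh(-1.2845, 0.0312) = -1.2533
Iteration 4: beta = 0.6, y = -1.2533 + 0.6*(-1.2533 + 1.0655) = -1.366
  grad(y) = 0.072, v = y - alpha*grad = -1.3698
  prox(v) = soft_thresh(-1.3698, 0.0312) = -1.3386
f(x_4) = 4*(-1.3386)^2 + 11*(-1.3386) + 0.59*|-1.3386| = -6.7674


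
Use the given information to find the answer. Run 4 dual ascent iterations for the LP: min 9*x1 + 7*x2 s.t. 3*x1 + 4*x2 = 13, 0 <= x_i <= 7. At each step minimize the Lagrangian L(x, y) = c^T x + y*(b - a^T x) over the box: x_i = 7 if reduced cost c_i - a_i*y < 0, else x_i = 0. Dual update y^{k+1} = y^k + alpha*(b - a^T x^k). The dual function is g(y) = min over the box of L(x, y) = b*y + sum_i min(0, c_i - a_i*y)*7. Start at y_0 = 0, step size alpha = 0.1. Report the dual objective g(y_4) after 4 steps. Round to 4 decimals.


Dual ascent for LP: min 9*x1 + 7*x2, 3*x1 + 4*x2 = 13, 0 <= x_i <= 7
Step 1: y^k = 0.0, reduced costs: (9.0, 7.0)
  x^k = (0.0, 0.0), subgradient = b - a^T x = 13.0
  y^{k+1} = 0.0 + 0.1*13.0 = 1.3
Step 2: y^k = 1.3, reduced costs: (5.1, 1.8)
  x^k = (0.0, 0.0), subgradient = b - a^T x = 13.0
  y^{k+1} = 1.3 + 0.1*13.0 = 2.6
Step 3: y^k = 2.6, reduced costs: (1.2, -3.4)
  x^k = (0.0, 7.0), subgradient = b - a^T x = -15.0
  y^{k+1} = 2.6 + 0.1*-15.0 = 1.1
Step 4: y^k = 1.1, reduced costs: (5.7, 2.6)
  x^k = (0.0, 0.0), subgradient = b - a^T x = 13.0
  y^{k+1} = 1.1 + 0.1*13.0 = 2.4
Dual objective at y_4 = 2.4: reduced costs (1.8, -2.6), box minimizer x = (0.0, 7.0)
g(y_4) = b*y + (c1 - a1*y)*x1 + (c2 - a2*y)*x2 = 13*2.4 + 1.8*0.0 + (-2.6)*7.0 = 31.2 + 0.0 - 18.2 = 13.0


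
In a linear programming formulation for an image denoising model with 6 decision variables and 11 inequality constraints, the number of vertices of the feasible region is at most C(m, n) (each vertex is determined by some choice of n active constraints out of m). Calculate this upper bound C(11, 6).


Each vertex corresponds to some choice of n active constraints out of m, so the number of vertices is at most C(m, n) = m! / (n!(m-n)!).
m = 11, n = 6
Numerator: 11 * 10 * 9 * 8 * 7 * 6
Denominator: 6! = 720
C(11, 6) = 462


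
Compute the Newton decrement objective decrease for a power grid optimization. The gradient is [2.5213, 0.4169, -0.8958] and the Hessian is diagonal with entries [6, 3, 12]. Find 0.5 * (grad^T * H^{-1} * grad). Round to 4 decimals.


Step 1: H is diagonal, so H^(-1) * g = [0.4202, 0.139, -0.0747].
Step 2: g^T H^(-1) g = sum_i g_i^2 / H_ii
  = (2.5213)^2/6 + (0.4169)^2/3 + (-0.8958)^2/12
  = 1.0595 + 0.0579 + 0.0669 = 1.1843
Step 3: Objective decrease = 0.5 * g^T H^(-1) g = 0.5921


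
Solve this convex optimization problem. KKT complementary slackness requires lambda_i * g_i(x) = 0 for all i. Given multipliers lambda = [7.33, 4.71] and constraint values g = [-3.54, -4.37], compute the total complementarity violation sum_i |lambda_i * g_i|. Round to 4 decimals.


KKT complementary slackness check:
lambda_1 * g_1 = 7.33 * -3.54 = -25.9482
lambda_2 * g_2 = 4.71 * -4.37 = -20.5827
Total violation = 25.9482 + 20.5827 = 46.5309


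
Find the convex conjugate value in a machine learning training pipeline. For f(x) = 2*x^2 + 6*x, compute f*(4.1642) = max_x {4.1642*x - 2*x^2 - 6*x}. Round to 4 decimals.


f*(y) = sup_x {y*x - a*x^2 - b*x} = sup_x {(y-b)*x - a*x^2}
FOC: (y - b) - 2a*x = 0 => x* = (y - b)/(2a)
x* = (4.1642 - 6)/(2*2) = -0.459
f*(4.1642) = (y-b)^2/(4a) = (4.1642 - 6)^2/(4*2)
= 3.3702/8 = 0.4213


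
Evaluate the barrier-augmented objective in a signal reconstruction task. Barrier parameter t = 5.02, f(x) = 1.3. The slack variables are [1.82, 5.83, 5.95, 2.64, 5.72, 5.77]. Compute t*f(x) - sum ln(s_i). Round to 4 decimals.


Step 1: Compute log-barrier.
ln values: [0.5988, 1.763, 1.7834, 0.9708, 1.744, 1.7527]
phi = -(0.5988 + 1.763 + 1.7834 + 0.9708 + 1.744 + 1.7527) = -8.6127
Step 2: Compute augmented objective.
t*f(x) = 5.02*1.3 = 6.526
Total = 6.526 - 8.6127 = -2.0867


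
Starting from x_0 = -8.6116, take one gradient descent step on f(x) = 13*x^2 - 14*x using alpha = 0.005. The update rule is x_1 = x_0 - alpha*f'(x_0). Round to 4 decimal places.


We compute the gradient at x_0 and apply the update.
f'(x) = 26*x - 14
f'(-8.6116) = 26*-8.6116 - 14 = -237.9016
x_1 = -8.6116 - 0.005*-237.9016 = -7.4221


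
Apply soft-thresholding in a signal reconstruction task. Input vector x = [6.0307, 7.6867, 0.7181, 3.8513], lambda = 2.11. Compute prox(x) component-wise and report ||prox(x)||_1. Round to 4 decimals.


Soft-thresholding with lambda = 2.11:
prox(6.0307) = sign(6.0307)*max(|6.0307| - 2.11, 0) = 3.9207
prox(7.6867) = sign(7.6867)*max(|7.6867| - 2.11, 0) = 5.5767
prox(0.7181) = sign(0.7181)*max(|0.7181| - 2.11, 0) = 0.0
prox(3.8513) = sign(3.8513)*max(|3.8513| - 2.11, 0) = 1.7413
prox(x) = [3.9207, 5.5767, 0.0, 1.7413]
||prox(x)||_1 = 3.9207 + 5.5767 + 0.0 + 1.7413 = 11.2387


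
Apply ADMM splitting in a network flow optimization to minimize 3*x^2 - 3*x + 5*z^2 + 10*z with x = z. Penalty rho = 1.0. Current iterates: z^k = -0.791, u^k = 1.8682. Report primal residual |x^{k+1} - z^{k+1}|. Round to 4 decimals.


ADMM iteration with rho = 1.0, z^k = -0.791, u^k = 1.8682
Step 1: x-update.
Minimize 3*x^2 - 3*x + (1.0/2)*(x + 0.791 + 1.8682)^2
FOC: (2*3 + 1.0)*x = 3 + 1.0*(-0.791 - 1.8682)
x^{k+1} = 0.0487
Step 2: z-update.
Minimize 5*z^2 + 10*z + (1.0/2)*(0.0487 - z + 1.8682)^2
FOC: (2*5 + 1.0)*z = -10 + 1.0*(0.0487 + 1.8682)
z^{k+1} = -0.7348
Step 3: u-update.
u^{k+1} = 1.8682 + 0.0487 + 0.7348 = 2.6517
Step 4: Primal residual = |0.0487 + 0.7348| = 0.7835


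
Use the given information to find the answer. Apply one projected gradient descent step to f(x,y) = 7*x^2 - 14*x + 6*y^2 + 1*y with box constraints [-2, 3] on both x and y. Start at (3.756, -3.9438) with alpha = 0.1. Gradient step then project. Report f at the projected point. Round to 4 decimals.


Step 1: Compute gradient at (3.756, -3.9438).
grad_x = 2*7*3.756 - 14 = 38.584
grad_y = 2*6*-3.9438 + 1 = -46.3256
Step 2: Gradient step.
x_raw = 3.756 - 0.1*38.584 = -0.1024
y_raw = -3.9438 - 0.1*-46.3256 = 0.6888
Step 3: Project onto [-2, 3].
x_proj = clip(-0.1024) = -0.1024
y_proj = clip(0.6888) = 0.6888
Step 4: Evaluate f.
f(-0.1024, 0.6888) = 5.0421


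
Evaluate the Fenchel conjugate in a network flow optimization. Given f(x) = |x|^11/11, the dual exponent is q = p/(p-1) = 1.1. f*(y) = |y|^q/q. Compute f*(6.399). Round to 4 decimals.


The conjugate exponent q satisfies 1/p + 1/q = 1.
p = 11, so q = 11/(11 - 1) = 1.1
|y|^q = 6.399^1.1 = 7.7041
f*(6.399) = 7.7041 / 1.1 = 7.0038


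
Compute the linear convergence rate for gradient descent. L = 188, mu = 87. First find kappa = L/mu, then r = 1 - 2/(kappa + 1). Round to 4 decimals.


Step 1: Compute the condition number.
kappa = L/mu = 188/87 = 2.1609
Step 2: Compute the convergence rate.
r = 1 - 2/(kappa + 1) = 1 - 2*mu/(L + mu) = (L - mu)/(L + mu) = 101/275 = 0.3673


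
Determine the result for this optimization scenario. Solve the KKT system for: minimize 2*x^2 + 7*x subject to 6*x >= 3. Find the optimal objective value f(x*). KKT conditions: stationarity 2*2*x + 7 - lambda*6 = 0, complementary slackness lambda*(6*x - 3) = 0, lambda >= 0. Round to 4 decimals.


Step 1: Try lambda = 0 (constraint inactive).
x_unc = -7/(2*2) = -1.75
Check: 6*-1.75 = -10.5 < 3 -- violated!
Step 2: Constraint must be active: 6*x = 3
x* = 3/6 = 0.5
lambda = (2*2*0.5 + 7)/6 = 1.5
Step 3: Compute optimal value.
f(x*) = 2*0.5^2 + 7*0.5 = 4.0


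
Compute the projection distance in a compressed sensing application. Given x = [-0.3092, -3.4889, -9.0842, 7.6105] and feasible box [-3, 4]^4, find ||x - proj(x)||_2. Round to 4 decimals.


Project each component onto [-3, 4].
clip(-0.3092) = -0.3092, clip(-3.4889) = -3.0, clip(-9.0842) = -3.0, clip(7.6105) = 4.0
Projection = [-0.3092, -3.0, -3.0, 4.0]
Squared diffs: [0.0, 0.239, 37.0175, 13.0357]
Distance = sqrt(50.2922) = 7.0917


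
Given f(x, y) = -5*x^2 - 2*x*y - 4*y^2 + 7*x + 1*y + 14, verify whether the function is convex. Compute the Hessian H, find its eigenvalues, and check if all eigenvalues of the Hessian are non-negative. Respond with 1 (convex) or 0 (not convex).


The Hessian of f(x,y) = -5*x^2 - 2*x*y - 4*y^2 + 7*x + 1*y + 14 is:
H = [[-10, -2], [-2, -8]]
Trace = -10 - 8 = -18
Determinant = -10*-8 - (-2)^2 = 76
Discriminant = (-18)^2 - 4*76 = 20.0
Eigenvalues: lambda_1 = -11.2361, lambda_2 = -6.7639
The function is not convex.

0


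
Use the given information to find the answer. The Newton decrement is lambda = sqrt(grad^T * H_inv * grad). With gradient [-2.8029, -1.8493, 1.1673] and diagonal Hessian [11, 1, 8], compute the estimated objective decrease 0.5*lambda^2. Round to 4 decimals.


Step 1: H is diagonal, so H^(-1) * g = [-0.2548, -1.8493, 0.1459].
Step 2: g^T H^(-1) g = sum_i g_i^2 / H_ii
  = (-2.8029)^2/11 + (-1.8493)^2/1 + (1.1673)^2/8
  = 0.7142 + 3.4199 + 0.1703 = 4.3044
Step 3: Objective decrease = 0.5 * g^T H^(-1) g = 2.1522


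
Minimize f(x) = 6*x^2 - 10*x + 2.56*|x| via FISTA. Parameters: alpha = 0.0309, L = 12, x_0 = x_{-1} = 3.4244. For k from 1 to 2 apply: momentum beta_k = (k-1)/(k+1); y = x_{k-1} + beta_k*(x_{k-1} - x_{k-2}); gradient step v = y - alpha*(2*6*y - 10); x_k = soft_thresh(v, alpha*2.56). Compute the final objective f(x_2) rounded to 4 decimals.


FISTA on f(x) = 6*x^2 - 10*x + 2.56*|x|
L = 12, alpha = 0.0309
Iteration 1: beta = 0.0, y = 3.4244 + 0.0*(3.4244 - 3.4244) = 3.4244
  grad(y) = 31.0928, v = y - alpha*grad = 2.4636
  prox(v) = soft_thresh(2.4636, 0.0791) = 2.3845
Iteration 2: beta = 0.3333, y = 2.3845 + 0.3333*(2.3845 - 3.4244) = 2.0379
  grad(y) = 14.4549, v = y - alpha*grad = 1.5912
  prox(v) = soft_thresh(1.5912, 0.0791) = 1.5121
f(x_2) = 6*1.5121^2 - 10*1.5121 + 2.56*|1.5121| = 2.4691


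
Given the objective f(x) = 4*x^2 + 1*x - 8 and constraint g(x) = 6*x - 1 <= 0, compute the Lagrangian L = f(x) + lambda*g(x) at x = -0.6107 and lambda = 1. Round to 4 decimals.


Step 1: Evaluate f(x).
f(-0.6107) = 4*(-0.6107)^2 + 1*(-0.6107) - 8 = -7.1189
Step 2: Evaluate g(x).
g(-0.6107) = 6*-0.6107 - 1 = -4.6642
Step 3: Compute Lagrangian.
L = -7.1189 + 1*-4.6642 = -11.7831


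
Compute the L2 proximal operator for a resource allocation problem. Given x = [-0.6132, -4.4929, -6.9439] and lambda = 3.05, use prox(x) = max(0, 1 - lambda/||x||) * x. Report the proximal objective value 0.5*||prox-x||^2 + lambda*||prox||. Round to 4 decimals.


Step 1: Compute ||x||.
||x|| = 8.2934
Step 2: Compute scaling factor.
scale = max(0, 1 - 3.05/8.2934) = 0.6322
Step 3: prox(x) = [-0.3877, -2.8406, -4.3902]
||prox(x)|| = 5.2434
Step 4: Proximal objective.
0.5*||prox-x||^2 = 4.6513
lambda*||prox|| = 15.9924
Total = 20.6435


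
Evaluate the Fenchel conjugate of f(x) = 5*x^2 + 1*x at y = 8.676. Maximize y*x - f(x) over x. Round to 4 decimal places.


f*(y) = sup_x {y*x - a*x^2 - b*x} = sup_x {(y-b)*x - a*x^2}
FOC: (y - b) - 2a*x = 0 => x* = (y - b)/(2a)
x* = (8.676 - 1)/(2*5) = 0.7676
f*(8.676) = (y-b)^2/(4a) = (8.676 - 1)^2/(4*5)
= 58.921/20 = 2.946


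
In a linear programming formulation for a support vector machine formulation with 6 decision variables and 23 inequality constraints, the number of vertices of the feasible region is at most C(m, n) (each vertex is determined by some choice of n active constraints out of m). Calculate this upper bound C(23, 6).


Each vertex corresponds to some choice of n active constraints out of m, so the number of vertices is at most C(m, n) = m! / (n!(m-n)!).
m = 23, n = 6
Numerator: 23 * 22 * 21 * 20 * 19 * 18
Denominator: 6! = 720
C(23, 6) = 100947


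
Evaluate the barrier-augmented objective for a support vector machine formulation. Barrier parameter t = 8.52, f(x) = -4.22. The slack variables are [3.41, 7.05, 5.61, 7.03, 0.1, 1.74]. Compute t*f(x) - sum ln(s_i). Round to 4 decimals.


Step 1: Compute log-barrier.
ln values: [1.2267, 1.953, 1.7246, 1.9502, -2.3026, 0.5539]
phi = -(1.2267 + 1.953 + 1.7246 + 1.9502 - 2.3026 + 0.5539) = -5.1058
Step 2: Compute augmented objective.
t*f(x) = 8.52*-4.22 = -35.9544
Total = -35.9544 - 5.1058 = -41.0602


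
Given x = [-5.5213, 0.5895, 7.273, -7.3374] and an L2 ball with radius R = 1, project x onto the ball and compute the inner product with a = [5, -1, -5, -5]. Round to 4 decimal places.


Step 1: Compute ||x|| (intermediates to 6 decimals).
||x|| = sqrt((-5.5213)^2 + 0.5895^2 + 7.273^2 + (-7.3374)^2) = 11.728863
Step 2: Project.
Since ||x|| > R, scale = R/||x|| = 1/11.728863 = 0.08526, proj(x) = scale * x
proj(x) = [-0.470746, 0.050261, 0.620096, -0.625587]
Step 3: Dot product.
a^T * proj(x) = 5*(-0.470746) - 1*0.050261 - 5*0.620096 - 5*(-0.625587) = -2.3765


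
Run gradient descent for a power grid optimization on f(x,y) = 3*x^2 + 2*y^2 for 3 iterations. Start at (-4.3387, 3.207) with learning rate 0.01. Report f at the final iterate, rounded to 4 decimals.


Gradient descent on f(x,y) = 3*x^2 + 2*y^2.
Starting point: (-4.3387, 3.207), alpha = 0.01
Step 1: grad_x = 2*3*-4.3387 = -26.0322, grad_y = 2*2*3.207 = 12.828
  x_1 = -4.3387 - 0.01*-26.0322 = -4.0784
  y_1 = 3.207 - 0.01*12.828 = 3.0787
Step 2: grad_x = 2*3*-4.0784 = -24.4703, grad_y = 2*2*3.0787 = 12.3149
  x_2 = -4.0784 - 0.01*-24.4703 = -3.8337
  y_2 = 3.0787 - 0.01*12.3149 = 2.9556
Step 3: grad_x = 2*3*-3.8337 = -23.0021, grad_y = 2*2*2.9556 = 11.8223
  x_3 = -3.8337 - 0.01*-23.0021 = -3.6037
  y_3 = 2.9556 - 0.01*11.8223 = 2.8373
f(-3.6037, 2.8373) = 3*(-3.6037)^2 + 2*2.8373^2 = 55.0601


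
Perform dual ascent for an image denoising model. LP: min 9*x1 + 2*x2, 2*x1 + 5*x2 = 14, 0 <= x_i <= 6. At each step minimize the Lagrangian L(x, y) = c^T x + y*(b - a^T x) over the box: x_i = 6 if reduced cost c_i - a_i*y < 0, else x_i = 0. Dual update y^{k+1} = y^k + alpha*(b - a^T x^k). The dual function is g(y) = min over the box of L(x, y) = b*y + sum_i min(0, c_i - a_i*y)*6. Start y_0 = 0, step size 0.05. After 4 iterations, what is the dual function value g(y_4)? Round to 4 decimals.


Dual ascent for LP: min 9*x1 + 2*x2, 2*x1 + 5*x2 = 14, 0 <= x_i <= 6
Step 1: y^k = 0.0, reduced costs: (9.0, 2.0)
  x^k = (0.0, 0.0), subgradient = b - a^T x = 14.0
  y^{k+1} = 0.0 + 0.05*14.0 = 0.7
Step 2: y^k = 0.7, reduced costs: (7.6, -1.5)
  x^k = (0.0, 6.0), subgradient = b - a^T x = -16.0
  y^{k+1} = 0.7 + 0.05*-16.0 = -0.1
Step 3: y^k = -0.1, reduced costs: (9.2, 2.5)
  x^k = (0.0, 0.0), subgradient = b - a^T x = 14.0
  y^{k+1} = -0.1 + 0.05*14.0 = 0.6
Step 4: y^k = 0.6, reduced costs: (7.8, -1.0)
  x^k = (0.0, 6.0), subgradient = b - a^T x = -16.0
  y^{k+1} = 0.6 + 0.05*-16.0 = -0.2
Dual objective at y_4 = -0.2: reduced costs (9.4, 3.0), box minimizer x = (0.0, 0.0)
g(y_4) = b*y + (c1 - a1*y)*x1 + (c2 - a2*y)*x2 = 14*(-0.2) + 9.4*0.0 + 3.0*0.0 = -2.8 + 0.0 + 0.0 = -2.8


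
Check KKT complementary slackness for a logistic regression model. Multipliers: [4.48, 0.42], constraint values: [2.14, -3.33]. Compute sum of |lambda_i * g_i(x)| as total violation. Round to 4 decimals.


KKT complementary slackness check:
lambda_1 * g_1 = 4.48 * 2.14 = 9.5872
lambda_2 * g_2 = 0.42 * -3.33 = -1.3986
Total violation = 9.5872 + 1.3986 = 10.9858


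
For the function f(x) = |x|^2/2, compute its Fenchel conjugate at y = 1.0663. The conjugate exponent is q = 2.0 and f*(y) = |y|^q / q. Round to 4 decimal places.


The conjugate exponent q satisfies 1/p + 1/q = 1.
p = 2, so q = 2/(2 - 1) = 2.0
|y|^q = 1.0663^2.0 = 1.137
f*(1.0663) = 1.137 / 2.0 = 0.5685


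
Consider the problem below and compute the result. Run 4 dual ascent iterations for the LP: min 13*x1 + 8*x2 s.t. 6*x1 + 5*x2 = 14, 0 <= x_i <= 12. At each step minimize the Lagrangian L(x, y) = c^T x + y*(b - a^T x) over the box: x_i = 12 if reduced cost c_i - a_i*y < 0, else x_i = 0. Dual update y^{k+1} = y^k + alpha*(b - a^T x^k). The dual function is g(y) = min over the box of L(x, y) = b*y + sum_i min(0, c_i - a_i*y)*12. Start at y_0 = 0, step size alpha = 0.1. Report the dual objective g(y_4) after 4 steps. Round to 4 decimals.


Dual ascent for LP: min 13*x1 + 8*x2, 6*x1 + 5*x2 = 14, 0 <= x_i <= 12
Step 1: y^k = 0.0, reduced costs: (13.0, 8.0)
  x^k = (0.0, 0.0), subgradient = b - a^T x = 14.0
  y^{k+1} = 0.0 + 0.1*14.0 = 1.4
Step 2: y^k = 1.4, reduced costs: (4.6, 1.0)
  x^k = (0.0, 0.0), subgradient = b - a^T x = 14.0
  y^{k+1} = 1.4 + 0.1*14.0 = 2.8
Step 3: y^k = 2.8, reduced costs: (-3.8, -6.0)
  x^k = (12.0, 12.0), subgradient = b - a^T x = -118.0
  y^{k+1} = 2.8 + 0.1*-118.0 = -9.0
Step 4: y^k = -9.0, reduced costs: (67.0, 53.0)
  x^k = (0.0, 0.0), subgradient = b - a^T x = 14.0
  y^{k+1} = -9.0 + 0.1*14.0 = -7.6
Dual objective at y_4 = -7.6: reduced costs (58.6, 46.0), box minimizer x = (0.0, 0.0)
g(y_4) = b*y + (c1 - a1*y)*x1 + (c2 - a2*y)*x2 = 14*(-7.6) + 58.6*0.0 + 46.0*0.0 = -106.4 + 0.0 + 0.0 = -106.4


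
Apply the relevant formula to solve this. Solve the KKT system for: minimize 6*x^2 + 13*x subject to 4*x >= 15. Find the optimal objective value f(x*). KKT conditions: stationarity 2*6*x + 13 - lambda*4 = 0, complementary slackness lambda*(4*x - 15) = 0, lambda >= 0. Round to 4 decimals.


Step 1: Try lambda = 0 (constraint inactive).
x_unc = -13/(2*6) = -1.0833
Check: 4*-1.0833 = -4.3332 < 15 -- violated!
Step 2: Constraint must be active: 4*x = 15
x* = 15/4 = 3.75
lambda = (2*6*3.75 + 13)/4 = 14.5
Step 3: Compute optimal value.
f(x*) = 6*3.75^2 + 13*3.75 = 133.125


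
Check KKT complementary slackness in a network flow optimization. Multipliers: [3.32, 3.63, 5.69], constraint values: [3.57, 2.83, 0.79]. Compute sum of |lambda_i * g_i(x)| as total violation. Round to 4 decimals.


KKT complementary slackness check:
lambda_1 * g_1 = 3.32 * 3.57 = 11.8524
lambda_2 * g_2 = 3.63 * 2.83 = 10.2729
lambda_3 * g_3 = 5.69 * 0.79 = 4.4951
Total violation = 11.8524 + 10.2729 + 4.4951 = 26.6204


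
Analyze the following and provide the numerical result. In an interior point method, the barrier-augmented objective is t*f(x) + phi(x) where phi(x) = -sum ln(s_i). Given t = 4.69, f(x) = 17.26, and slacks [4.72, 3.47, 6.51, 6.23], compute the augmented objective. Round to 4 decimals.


Step 1: Compute log-barrier.
ln values: [1.5518, 1.2442, 1.8733, 1.8294]
phi = -(1.5518 + 1.2442 + 1.8733 + 1.8294) = -6.4987
Step 2: Compute augmented objective.
t*f(x) = 4.69*17.26 = 80.9494
Total = 80.9494 - 6.4987 = 74.4507


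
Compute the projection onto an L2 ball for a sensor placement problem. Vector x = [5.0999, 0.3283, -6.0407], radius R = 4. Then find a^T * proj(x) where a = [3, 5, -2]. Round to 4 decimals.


Step 1: Compute ||x|| (intermediates to 6 decimals).
||x|| = sqrt(5.0999^2 + 0.3283^2 + (-6.0407)^2) = 7.912447
Step 2: Project.
Since ||x|| > R, scale = R/||x|| = 4/7.912447 = 0.505533, proj(x) = scale * x
proj(x) = [2.578168, 0.165966, -3.053773]
Step 3: Dot product.
a^T * proj(x) = 3*2.578168 + 5*0.165966 - 2*(-3.053773) = 14.6719


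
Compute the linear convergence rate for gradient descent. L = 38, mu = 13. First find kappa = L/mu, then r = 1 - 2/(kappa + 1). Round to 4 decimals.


Step 1: Compute the condition number.
kappa = L/mu = 38/13 = 2.9231
Step 2: Compute the convergence rate.
r = 1 - 2/(kappa + 1) = 1 - 2*mu/(L + mu) = (L - mu)/(L + mu) = 25/51 = 0.4902


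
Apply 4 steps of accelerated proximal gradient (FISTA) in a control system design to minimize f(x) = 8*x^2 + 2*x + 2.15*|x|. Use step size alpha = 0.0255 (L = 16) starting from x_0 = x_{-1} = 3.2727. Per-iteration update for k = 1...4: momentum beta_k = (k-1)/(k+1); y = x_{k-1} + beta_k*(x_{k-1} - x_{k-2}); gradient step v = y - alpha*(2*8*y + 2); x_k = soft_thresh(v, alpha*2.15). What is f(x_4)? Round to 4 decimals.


FISTA on f(x) = 8*x^2 + 2*x + 2.15*|x|
L = 16, alpha = 0.0255
Iteration 1: beta = 0.0, y = 3.2727 + 0.0*(3.2727 - 3.2727) = 3.2727
  grad(y) = 54.3632, v = y - alpha*grad = 1.8864
  prox(v) = soft_thresh(1.8864, 0.0548) = 1.8316
Iteration 2: beta = 0.3333, y = 1.8316 + 0.3333*(1.8316 - 3.2727) = 1.3513
  grad(y) = 23.62, v = y - alpha*grad = 0.7489
  prox(v) = soft_thresh(0.7489, 0.0548) = 0.6941
Iteration 3: beta = 0.5, y = 0.6941 + 0.5*(0.6941 - 1.8316) = 0.1254
  grad(y) = 4.0059, v = y - alpha*grad = 0.0232
  prox(v) = soft_thresh(0.0232, 0.0548) = 0.0
Iteration 4: beta = 0.6, y = 0.0 + 0.6*(0.0 - 0.6941) = -0.4165
  grad(y) = -4.6635, v = y - alpha*grad = -0.2975
  prox(v) = soft_thresh(-0.2975, 0.0548) = -0.2427
f(x_4) = 8*(-0.2427)^2 + 2*(-0.2427) + 2.15*|-0.2427| = 0.5077


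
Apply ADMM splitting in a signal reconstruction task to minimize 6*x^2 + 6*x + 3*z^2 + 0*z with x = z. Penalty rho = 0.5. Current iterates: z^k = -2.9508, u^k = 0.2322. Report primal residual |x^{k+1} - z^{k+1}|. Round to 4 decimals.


ADMM iteration with rho = 0.5, z^k = -2.9508, u^k = 0.2322
Step 1: x-update.
Minimize 6*x^2 + 6*x + (0.5/2)*(x + 2.9508 + 0.2322)^2
FOC: (2*6 + 0.5)*x = -6 + 0.5*(-2.9508 - 0.2322)
x^{k+1} = -0.6073
Step 2: z-update.
Minimize 3*z^2 + 0*z + (0.5/2)*(-0.6073 - z + 0.2322)^2
FOC: (2*3 + 0.5)*z = 0 + 0.5*(-0.6073 + 0.2322)
z^{k+1} = -0.0289
Step 3: u-update.
u^{k+1} = 0.2322 - 0.6073 + 0.0289 = -0.3463
Step 4: Primal residual = |-0.6073 + 0.0289| = 0.5785


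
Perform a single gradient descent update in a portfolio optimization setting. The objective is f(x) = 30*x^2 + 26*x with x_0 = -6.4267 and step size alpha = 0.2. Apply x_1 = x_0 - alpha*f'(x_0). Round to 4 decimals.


We compute the gradient at x_0 and apply the update.
f'(x) = 60*x + 26
f'(-6.4267) = 60*-6.4267 + 26 = -359.602
x_1 = -6.4267 - 0.2*-359.602 = 65.4937


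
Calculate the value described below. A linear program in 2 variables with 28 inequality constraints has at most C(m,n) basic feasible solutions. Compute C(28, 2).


Each vertex corresponds to some choice of n active constraints out of m, so the number of vertices is at most C(m, n) = m! / (n!(m-n)!).
m = 28, n = 2
Numerator: 28 * 27
Denominator: 2! = 2
C(28, 2) = 378


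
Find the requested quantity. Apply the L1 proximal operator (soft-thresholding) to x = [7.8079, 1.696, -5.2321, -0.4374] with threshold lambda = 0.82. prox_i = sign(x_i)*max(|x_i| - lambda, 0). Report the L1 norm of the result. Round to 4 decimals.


Soft-thresholding with lambda = 0.82:
prox(7.8079) = sign(7.8079)*max(|7.8079| - 0.82, 0) = 6.9879
prox(1.696) = sign(1.696)*max(|1.696| - 0.82, 0) = 0.876
prox(-5.2321) = sign(-5.2321)*max(|-5.2321| - 0.82, 0) = -4.4121
prox(-0.4374) = sign(-0.4374)*max(|-0.4374| - 0.82, 0) = 0.0
prox(x) = [6.9879, 0.876, -4.4121, 0.0]
||prox(x)||_1 = 6.9879 + 0.876 + 4.4121 + 0.0 = 12.276


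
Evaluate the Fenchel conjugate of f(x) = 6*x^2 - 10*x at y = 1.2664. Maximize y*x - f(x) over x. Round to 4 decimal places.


f*(y) = sup_x {y*x - a*x^2 - b*x} = sup_x {(y-b)*x - a*x^2}
FOC: (y - b) - 2a*x = 0 => x* = (y - b)/(2a)
x* = (1.2664 + 10)/(2*6) = 0.9389
f*(1.2664) = (y-b)^2/(4a) = (1.2664 + 10)^2/(4*6)
= 126.9318/24 = 5.2888


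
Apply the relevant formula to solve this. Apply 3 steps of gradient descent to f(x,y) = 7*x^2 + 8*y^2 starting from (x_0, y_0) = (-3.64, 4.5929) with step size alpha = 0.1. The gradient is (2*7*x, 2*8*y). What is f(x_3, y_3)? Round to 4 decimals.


Gradient descent on f(x,y) = 7*x^2 + 8*y^2.
Starting point: (-3.64, 4.5929), alpha = 0.1
Step 1: grad_x = 2*7*-3.64 = -50.96, grad_y = 2*8*4.5929 = 73.4864
  x_1 = -3.64 - 0.1*-50.96 = 1.456
  y_1 = 4.5929 - 0.1*73.4864 = -2.7557
Step 2: grad_x = 2*7*1.456 = 20.384, grad_y = 2*8*-2.7557 = -44.0918
  x_2 = 1.456 - 0.1*20.384 = -0.5824
  y_2 = -2.7557 - 0.1*-44.0918 = 1.6534
Step 3: grad_x = 2*7*-0.5824 = -8.1536, grad_y = 2*8*1.6534 = 26.4551
  x_3 = -0.5824 - 0.1*-8.1536 = 0.233
  y_3 = 1.6534 - 0.1*26.4551 = -0.9921
f(0.233, -0.9921) = 7*0.233^2 + 8*(-0.9921)^2 = 8.2535


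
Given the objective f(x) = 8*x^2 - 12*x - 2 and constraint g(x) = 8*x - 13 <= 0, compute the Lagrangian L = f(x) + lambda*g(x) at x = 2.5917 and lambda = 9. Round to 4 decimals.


Step 1: Evaluate f(x).
f(2.5917) = 8*2.5917^2 - 12*2.5917 - 2 = 20.6349
Step 2: Evaluate g(x).
g(2.5917) = 8*2.5917 - 13 = 7.7336
Step 3: Compute Lagrangian.
L = 20.6349 + 9*7.7336 = 90.2373


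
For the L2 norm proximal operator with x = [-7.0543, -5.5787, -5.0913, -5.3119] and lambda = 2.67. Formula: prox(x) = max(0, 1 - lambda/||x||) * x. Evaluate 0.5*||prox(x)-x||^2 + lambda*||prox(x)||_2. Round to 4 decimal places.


Step 1: Compute ||x||.
||x|| = 11.6199
Step 2: Compute scaling factor.
scale = max(0, 1 - 2.67/11.6199) = 0.7702
Step 3: prox(x) = [-5.4334, -4.2968, -3.9214, -4.0913]
||prox(x)|| = 8.9499
Step 4: Proximal objective.
0.5*||prox-x||^2 = 3.5645
lambda*||prox|| = 23.8962
Total = 27.4608


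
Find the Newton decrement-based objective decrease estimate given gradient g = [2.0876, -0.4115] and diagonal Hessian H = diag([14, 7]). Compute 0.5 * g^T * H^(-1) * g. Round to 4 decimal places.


Step 1: H is diagonal, so H^(-1) * g = [0.1491, -0.0588].
Step 2: g^T H^(-1) g = sum_i g_i^2 / H_ii
  = (2.0876)^2/14 + (-0.4115)^2/7
  = 0.3113 + 0.0242 = 0.3355
Step 3: Objective decrease = 0.5 * g^T H^(-1) g = 0.1677


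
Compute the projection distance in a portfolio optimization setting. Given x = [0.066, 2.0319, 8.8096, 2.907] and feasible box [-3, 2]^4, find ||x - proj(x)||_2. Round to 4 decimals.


Project each component onto [-3, 2].
clip(0.066) = 0.066, clip(2.0319) = 2.0, clip(8.8096) = 2.0, clip(2.907) = 2.0
Projection = [0.066, 2.0, 2.0, 2.0]
Squared diffs: [0.0, 0.001, 46.3707, 0.8226]
Distance = sqrt(47.1943) = 6.8698


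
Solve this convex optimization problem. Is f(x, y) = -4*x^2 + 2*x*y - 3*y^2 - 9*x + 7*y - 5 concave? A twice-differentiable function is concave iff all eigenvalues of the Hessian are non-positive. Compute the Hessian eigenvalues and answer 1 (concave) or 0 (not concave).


The Hessian of f(x,y) = -4*x^2 + 2*x*y - 3*y^2 - 9*x + 7*y - 5 is:
H = [[-8, 2], [2, -6]]
Trace = -8 - 6 = -14
Determinant = -8*-6 - (2)^2 = 44
Discriminant = (-14)^2 - 4*44 = 20.0
Eigenvalues: lambda_1 = -9.2361, lambda_2 = -4.7639
The function is concave.

1


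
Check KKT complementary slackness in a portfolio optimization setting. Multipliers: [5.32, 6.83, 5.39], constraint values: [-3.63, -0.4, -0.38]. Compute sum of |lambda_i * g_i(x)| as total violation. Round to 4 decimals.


KKT complementary slackness check:
lambda_1 * g_1 = 5.32 * -3.63 = -19.3116
lambda_2 * g_2 = 6.83 * -0.4 = -2.732
lambda_3 * g_3 = 5.39 * -0.38 = -2.0482
Total violation = 19.3116 + 2.732 + 2.0482 = 24.0918


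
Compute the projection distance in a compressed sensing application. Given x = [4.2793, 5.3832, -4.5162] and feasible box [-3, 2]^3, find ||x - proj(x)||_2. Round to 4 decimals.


Project each component onto [-3, 2].
clip(4.2793) = 2.0, clip(5.3832) = 2.0, clip(-4.5162) = -3.0
Projection = [2.0, 2.0, -3.0]
Squared diffs: [5.1952, 11.446, 2.2989]
Distance = sqrt(18.9401) = 4.352


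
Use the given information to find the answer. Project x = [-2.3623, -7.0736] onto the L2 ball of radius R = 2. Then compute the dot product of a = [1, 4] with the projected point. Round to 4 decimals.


Step 1: Compute ||x|| (intermediates to 6 decimals).
||x|| = sqrt((-2.3623)^2 + (-7.0736)^2) = 7.457632
Step 2: Project.
Since ||x|| > R, scale = R/||x|| = 2/7.457632 = 0.268182, proj(x) = scale * x
proj(x) = [-0.633526, -1.897012]
Step 3: Dot product.
a^T * proj(x) = 1*(-0.633526) + 4*(-1.897012) = -8.2216


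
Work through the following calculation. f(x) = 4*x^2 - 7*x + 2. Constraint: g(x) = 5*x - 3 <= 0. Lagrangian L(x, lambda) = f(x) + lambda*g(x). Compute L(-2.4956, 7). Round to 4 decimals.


Step 1: Evaluate f(x).
f(-2.4956) = 4*(-2.4956)^2 - 7*(-2.4956) + 2 = 44.3813
Step 2: Evaluate g(x).
g(-2.4956) = 5*-2.4956 - 3 = -15.478
Step 3: Compute Lagrangian.
L = 44.3813 + 7*-15.478 = -63.9647


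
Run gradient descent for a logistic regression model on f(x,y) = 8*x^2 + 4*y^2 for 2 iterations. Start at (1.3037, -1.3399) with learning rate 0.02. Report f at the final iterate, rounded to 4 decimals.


Gradient descent on f(x,y) = 8*x^2 + 4*y^2.
Starting point: (1.3037, -1.3399), alpha = 0.02
Step 1: grad_x = 2*8*1.3037 = 20.8592, grad_y = 2*4*-1.3399 = -10.7192
  x_1 = 1.3037 - 0.02*20.8592 = 0.8865
  y_1 = -1.3399 - 0.02*-10.7192 = -1.1255
Step 2: grad_x = 2*8*0.8865 = 14.1843, grad_y = 2*4*-1.1255 = -9.0041
  x_2 = 0.8865 - 0.02*14.1843 = 0.6028
  y_2 = -1.1255 - 0.02*-9.0041 = -0.9454
f(0.6028, -0.9454) = 8*0.6028^2 + 4*(-0.9454)^2 = 6.4826


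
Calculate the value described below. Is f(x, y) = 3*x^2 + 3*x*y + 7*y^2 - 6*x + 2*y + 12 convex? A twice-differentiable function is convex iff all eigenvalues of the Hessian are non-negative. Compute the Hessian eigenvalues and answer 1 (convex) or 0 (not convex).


The Hessian of f(x,y) = 3*x^2 + 3*x*y + 7*y^2 - 6*x + 2*y + 12 is:
H = [[6, 3], [3, 14]]
Trace = 6 + 14 = 20
Determinant = 6*14 - (3)^2 = 75
Discriminant = (20)^2 - 4*75 = 100.0
Eigenvalues: lambda_1 = 5.0, lambda_2 = 15.0
The function is convex.

1


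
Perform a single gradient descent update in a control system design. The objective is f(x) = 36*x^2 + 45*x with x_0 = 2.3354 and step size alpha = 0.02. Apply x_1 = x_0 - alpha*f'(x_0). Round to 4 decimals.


We compute the gradient at x_0 and apply the update.
f'(x) = 72*x + 45
f'(2.3354) = 72*2.3354 + 45 = 213.1488
x_1 = 2.3354 - 0.02*213.1488 = -1.9276


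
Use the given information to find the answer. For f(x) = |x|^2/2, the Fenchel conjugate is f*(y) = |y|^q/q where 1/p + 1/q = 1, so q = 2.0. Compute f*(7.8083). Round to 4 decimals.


The conjugate exponent q satisfies 1/p + 1/q = 1.
p = 2, so q = 2/(2 - 1) = 2.0
|y|^q = 7.8083^2.0 = 60.9695
f*(7.8083) = 60.9695 / 2.0 = 30.4848


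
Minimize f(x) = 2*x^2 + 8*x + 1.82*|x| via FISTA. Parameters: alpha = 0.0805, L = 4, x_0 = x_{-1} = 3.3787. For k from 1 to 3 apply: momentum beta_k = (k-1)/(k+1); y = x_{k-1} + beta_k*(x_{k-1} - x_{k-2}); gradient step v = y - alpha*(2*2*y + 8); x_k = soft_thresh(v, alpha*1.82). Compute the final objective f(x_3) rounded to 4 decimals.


FISTA on f(x) = 2*x^2 + 8*x + 1.82*|x|
L = 4, alpha = 0.0805
Iteration 1: beta = 0.0, y = 3.3787 + 0.0*(3.3787 - 3.3787) = 3.3787
  grad(y) = 21.5148, v = y - alpha*grad = 1.6468
  prox(v) = soft_thresh(1.6468, 0.1465) = 1.5002
Iteration 2: beta = 0.3333, y = 1.5002 + 0.3333*(1.5002 - 3.3787) = 0.8741
  grad(y) = 11.4964, v = y - alpha*grad = -0.0514
  prox(v) = soft_thresh(-0.0514, 0.1465) = 0.0
Iteration 3: beta = 0.5, y = 0.0 + 0.5*(0.0 - 1.5002) = -0.7501
  grad(y) = 4.9995, v = y - alpha*grad = -1.1526
  prox(v) = soft_thresh(-1.1526, 0.1465) = -1.0061
f(x_3) = 2*(-1.0061)^2 + 8*(-1.0061) + 1.82*|-1.0061| = -4.1932


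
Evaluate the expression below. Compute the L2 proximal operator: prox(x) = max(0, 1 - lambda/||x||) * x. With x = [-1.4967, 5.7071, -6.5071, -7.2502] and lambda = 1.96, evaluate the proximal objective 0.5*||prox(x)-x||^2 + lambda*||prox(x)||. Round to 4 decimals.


Step 1: Compute ||x||.
||x|| = 11.3894
Step 2: Compute scaling factor.
scale = max(0, 1 - 1.96/11.3894) = 0.8279
Step 3: prox(x) = [-1.2391, 4.725, -5.3873, -6.0025]
||prox(x)|| = 9.4294
Step 4: Proximal objective.
0.5*||prox-x||^2 = 1.9208
lambda*||prox|| = 18.4816
Total = 20.4025


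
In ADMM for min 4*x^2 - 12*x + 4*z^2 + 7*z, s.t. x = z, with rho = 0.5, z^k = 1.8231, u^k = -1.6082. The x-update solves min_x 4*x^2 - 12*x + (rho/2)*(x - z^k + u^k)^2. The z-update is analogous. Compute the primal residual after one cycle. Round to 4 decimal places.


ADMM iteration with rho = 0.5, z^k = 1.8231, u^k = -1.6082
Step 1: x-update.
Minimize 4*x^2 - 12*x + (0.5/2)*(x - 1.8231 - 1.6082)^2
FOC: (2*4 + 0.5)*x = 12 + 0.5*(1.8231 + 1.6082)
x^{k+1} = 1.6136
Step 2: z-update.
Minimize 4*z^2 + 7*z + (0.5/2)*(1.6136 - z - 1.6082)^2
FOC: (2*4 + 0.5)*z = -7 + 0.5*(1.6136 - 1.6082)
z^{k+1} = -0.8232
Step 3: u-update.
u^{k+1} = -1.6082 + 1.6136 + 0.8232 = 0.8286
Step 4: Primal residual = |1.6136 + 0.8232| = 2.4368


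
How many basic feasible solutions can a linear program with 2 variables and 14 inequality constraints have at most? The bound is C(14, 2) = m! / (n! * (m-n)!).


Each vertex corresponds to some choice of n active constraints out of m, so the number of vertices is at most C(m, n) = m! / (n!(m-n)!).
m = 14, n = 2
Numerator: 14 * 13
Denominator: 2! = 2
C(14, 2) = 91


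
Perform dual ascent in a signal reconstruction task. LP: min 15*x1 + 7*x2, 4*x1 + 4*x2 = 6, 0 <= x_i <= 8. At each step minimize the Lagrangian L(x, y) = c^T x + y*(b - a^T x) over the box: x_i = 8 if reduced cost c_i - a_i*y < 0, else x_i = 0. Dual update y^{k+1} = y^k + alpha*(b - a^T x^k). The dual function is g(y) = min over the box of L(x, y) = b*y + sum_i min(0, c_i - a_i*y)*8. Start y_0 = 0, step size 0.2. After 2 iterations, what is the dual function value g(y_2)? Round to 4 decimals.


Dual ascent for LP: min 15*x1 + 7*x2, 4*x1 + 4*x2 = 6, 0 <= x_i <= 8
Step 1: y^k = 0.0, reduced costs: (15.0, 7.0)
  x^k = (0.0, 0.0), subgradient = b - a^T x = 6.0
  y^{k+1} = 0.0 + 0.2*6.0 = 1.2
Step 2: y^k = 1.2, reduced costs: (10.2, 2.2)
  x^k = (0.0, 0.0), subgradient = b - a^T x = 6.0
  y^{k+1} = 1.2 + 0.2*6.0 = 2.4
Dual objective at y_2 = 2.4: reduced costs (5.4, -2.6), box minimizer x = (0.0, 8.0)
g(y_2) = b*y + (c1 - a1*y)*x1 + (c2 - a2*y)*x2 = 6*2.4 + 5.4*0.0 + (-2.6)*8.0 = 14.4 + 0.0 - 20.8 = -6.4


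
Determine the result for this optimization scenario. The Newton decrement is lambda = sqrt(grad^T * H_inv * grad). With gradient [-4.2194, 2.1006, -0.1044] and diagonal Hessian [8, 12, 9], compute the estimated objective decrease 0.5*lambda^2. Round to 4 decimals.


Step 1: H is diagonal, so H^(-1) * g = [-0.5274, 0.1751, -0.0116].
Step 2: g^T H^(-1) g = sum_i g_i^2 / H_ii
  = (-4.2194)^2/8 + (2.1006)^2/12 + (-0.1044)^2/9
  = 2.2254 + 0.3677 + 0.0012 = 2.5943
Step 3: Objective decrease = 0.5 * g^T H^(-1) g = 1.2972


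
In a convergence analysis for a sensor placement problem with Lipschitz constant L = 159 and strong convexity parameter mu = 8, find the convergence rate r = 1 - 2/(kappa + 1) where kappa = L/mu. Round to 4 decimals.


Step 1: Compute the condition number.
kappa = L/mu = 159/8 = 19.875
Step 2: Compute the convergence rate.
r = 1 - 2/(kappa + 1) = 1 - 2*mu/(L + mu) = (L - mu)/(L + mu) = 151/167 = 0.9042


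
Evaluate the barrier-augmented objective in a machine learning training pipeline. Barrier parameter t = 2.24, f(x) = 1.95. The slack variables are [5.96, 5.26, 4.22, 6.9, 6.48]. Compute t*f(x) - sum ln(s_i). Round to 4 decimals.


Step 1: Compute log-barrier.
ln values: [1.7851, 1.6601, 1.4398, 1.9315, 1.8687]
phi = -(1.7851 + 1.6601 + 1.4398 + 1.9315 + 1.8687) = -8.6853
Step 2: Compute augmented objective.
t*f(x) = 2.24*1.95 = 4.368
Total = 4.368 - 8.6853 = -4.3173


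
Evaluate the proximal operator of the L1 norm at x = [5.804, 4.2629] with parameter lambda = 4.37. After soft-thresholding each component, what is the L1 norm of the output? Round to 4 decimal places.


Soft-thresholding with lambda = 4.37:
prox(5.804) = sign(5.804)*max(|5.804| - 4.37, 0) = 1.434
prox(4.2629) = sign(4.2629)*max(|4.2629| - 4.37, 0) = 0.0
prox(x) = [1.434, 0.0]
||prox(x)||_1 = 1.434 + 0.0 = 1.434


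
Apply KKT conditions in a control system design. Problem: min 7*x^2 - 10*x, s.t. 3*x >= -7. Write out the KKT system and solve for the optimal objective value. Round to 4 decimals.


Step 1: Try lambda = 0 (constraint inactive).
Stationarity: 2*7*x - 10 = 0
x* = 10/(2*7) = 5/7 = 0.7143 (rounded; the exact value 5/7 is used below)
Check constraint: 3*0.7143 = 2.1429 >= -7 -- satisfied.
Step 2: Compute optimal value.
f(x*) = 7*(5/7)^2 - 10*(5/7) = -3.5714


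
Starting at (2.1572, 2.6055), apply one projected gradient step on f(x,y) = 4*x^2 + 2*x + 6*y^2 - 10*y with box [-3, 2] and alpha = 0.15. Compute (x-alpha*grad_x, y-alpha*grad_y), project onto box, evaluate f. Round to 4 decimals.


Step 1: Compute gradient at (2.1572, 2.6055).
grad_x = 2*4*2.1572 + 2 = 19.2576
grad_y = 2*6*2.6055 - 10 = 21.266
Step 2: Gradient step.
x_raw = 2.1572 - 0.15*19.2576 = -0.7314
y_raw = 2.6055 - 0.15*21.266 = -0.5844
Step 3: Project onto [-3, 2].
x_proj = clip(-0.7314) = -0.7314
y_proj = clip(-0.5844) = -0.5844
Step 4: Evaluate f.
f(-0.7314, -0.5844) = 8.5703


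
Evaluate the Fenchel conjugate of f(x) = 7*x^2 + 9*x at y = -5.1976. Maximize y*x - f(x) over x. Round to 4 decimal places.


f*(y) = sup_x {y*x - a*x^2 - b*x} = sup_x {(y-b)*x - a*x^2}
FOC: (y - b) - 2a*x = 0 => x* = (y - b)/(2a)
x* = (-5.1976 - 9)/(2*7) = -1.0141
f*(-5.1976) = (y-b)^2/(4a) = (-5.1976 - 9)^2/(4*7)
= 201.5718/28 = 7.199


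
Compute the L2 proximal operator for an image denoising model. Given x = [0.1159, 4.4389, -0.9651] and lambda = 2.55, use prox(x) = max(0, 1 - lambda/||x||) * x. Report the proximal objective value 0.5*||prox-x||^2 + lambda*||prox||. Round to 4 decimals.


Step 1: Compute ||x||.
||x|| = 4.5441
Step 2: Compute scaling factor.
scale = max(0, 1 - 2.55/4.5441) = 0.4388
Step 3: prox(x) = [0.0509, 1.9479, -0.4235]
||prox(x)|| = 1.9941
Step 4: Proximal objective.
0.5*||prox-x||^2 = 3.2513
lambda*||prox|| = 5.085
Total = 8.3362


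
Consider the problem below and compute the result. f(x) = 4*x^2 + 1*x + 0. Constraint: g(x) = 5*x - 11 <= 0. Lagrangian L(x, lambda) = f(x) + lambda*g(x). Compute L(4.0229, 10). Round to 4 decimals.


Step 1: Evaluate f(x).
f(4.0229) = 4*4.0229^2 + 1*4.0229 + 0 = 68.7578
Step 2: Evaluate g(x).
g(4.0229) = 5*4.0229 - 11 = 9.1145
Step 3: Compute Lagrangian.
L = 68.7578 + 10*9.1145 = 159.9028


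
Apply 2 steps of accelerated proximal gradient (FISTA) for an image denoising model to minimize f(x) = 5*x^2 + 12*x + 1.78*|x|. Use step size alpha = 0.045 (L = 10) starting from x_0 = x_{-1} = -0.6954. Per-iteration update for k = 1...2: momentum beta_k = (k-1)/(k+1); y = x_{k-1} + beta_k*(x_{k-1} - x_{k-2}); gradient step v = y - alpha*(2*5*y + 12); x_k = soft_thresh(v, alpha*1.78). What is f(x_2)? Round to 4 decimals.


FISTA on f(x) = 5*x^2 + 12*x + 1.78*|x|
L = 10, alpha = 0.045
Iteration 1: beta = 0.0, y = -0.6954 + 0.0*(-0.6954 + 0.6954) = -0.6954
  grad(y) = 5.046, v = y - alpha*grad = -0.9225
  prox(v) = soft_thresh(-0.9225, 0.0801) = -0.8424
Iteration 2: beta = 0.3333, y = -0.8424 + 0.3333*(-0.8424 + 0.6954) = -0.8914
  grad(y) = 3.0864, v = y - alpha*grad = -1.0302
  prox(v) = soft_thresh(-1.0302, 0.0801) = -0.9501
f(x_2) = 5*(-0.9501)^2 + 12*(-0.9501) + 1.78*|-0.9501| = -5.1966


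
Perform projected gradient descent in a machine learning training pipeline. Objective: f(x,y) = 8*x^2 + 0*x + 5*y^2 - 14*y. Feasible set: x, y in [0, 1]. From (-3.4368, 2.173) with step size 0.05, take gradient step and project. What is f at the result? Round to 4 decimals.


Step 1: Compute gradient at (-3.4368, 2.173).
grad_x = 2*8*-3.4368 + 0 = -54.9888
grad_y = 2*5*2.173 - 14 = 7.73
Step 2: Gradient step.
x_raw = -3.4368 - 0.05*-54.9888 = -0.6874
y_raw = 2.173 - 0.05*7.73 = 1.7865
Step 3: Project onto [0, 1].
x_proj = clip(-0.6874) = 0.0
y_proj = clip(1.7865) = 1.0
Step 4: Evaluate f.
f(0.0, 1.0) = -9.0


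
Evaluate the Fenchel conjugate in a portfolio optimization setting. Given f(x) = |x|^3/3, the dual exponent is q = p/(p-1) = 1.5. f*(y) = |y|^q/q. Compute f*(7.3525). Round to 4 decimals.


The conjugate exponent q satisfies 1/p + 1/q = 1.
p = 3, so q = 3/(3 - 1) = 1.5
|y|^q = 7.3525^1.5 = 19.9367
f*(7.3525) = 19.9367 / 1.5 = 13.2911
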